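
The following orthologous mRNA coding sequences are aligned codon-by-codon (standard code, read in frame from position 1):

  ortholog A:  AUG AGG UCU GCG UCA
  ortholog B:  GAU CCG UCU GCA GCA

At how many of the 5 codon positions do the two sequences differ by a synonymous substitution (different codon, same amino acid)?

1

Codon 1: AUG Met / GAU Asp — nonsynonymous.
Codon 2: AGG Arg / CCG Pro — nonsynonymous.
Codon 3: UCU Ser / UCU Ser — identical.
Codon 4: GCG Ala / GCA Ala — synonymous.
Codon 5: UCA Ser / GCA Ala — nonsynonymous.
Synonymous differences: 1.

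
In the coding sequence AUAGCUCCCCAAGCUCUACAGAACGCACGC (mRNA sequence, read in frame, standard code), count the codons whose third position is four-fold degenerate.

6

Codon 1 AUA (Ile): third position 3-fold.
Codon 2 GCU (Ala): third position 4-fold.
Codon 3 CCC (Pro): third position 4-fold.
Codon 4 CAA (Gln): third position 2-fold.
Codon 5 GCU (Ala): third position 4-fold.
Codon 6 CUA (Leu): third position 4-fold.
Codon 7 CAG (Gln): third position 2-fold.
Codon 8 AAC (Asn): third position 2-fold.
Codon 9 GCA (Ala): third position 4-fold.
Codon 10 CGC (Arg): third position 4-fold.
Four-fold degenerate third positions: 6.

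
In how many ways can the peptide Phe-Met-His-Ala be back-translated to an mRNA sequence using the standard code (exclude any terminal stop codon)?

Phe: 2 codons.
Met: 1 codon.
His: 2 codons.
Ala: 4 codons.
2 × 1 × 2 × 4 = 16.

16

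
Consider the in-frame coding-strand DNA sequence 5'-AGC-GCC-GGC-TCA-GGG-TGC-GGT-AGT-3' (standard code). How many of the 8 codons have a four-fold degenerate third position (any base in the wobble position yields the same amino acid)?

5

Codon 1 AGC (Ser): third position 2-fold.
Codon 2 GCC (Ala): third position 4-fold.
Codon 3 GGC (Gly): third position 4-fold.
Codon 4 TCA (Ser): third position 4-fold.
Codon 5 GGG (Gly): third position 4-fold.
Codon 6 TGC (Cys): third position 2-fold.
Codon 7 GGT (Gly): third position 4-fold.
Codon 8 AGT (Ser): third position 2-fold.
Four-fold degenerate third positions: 5.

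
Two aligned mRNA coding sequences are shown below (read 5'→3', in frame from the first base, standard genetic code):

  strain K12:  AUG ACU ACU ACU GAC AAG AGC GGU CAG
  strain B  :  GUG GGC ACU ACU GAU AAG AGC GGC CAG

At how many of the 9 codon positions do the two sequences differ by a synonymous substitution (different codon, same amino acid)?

2

Codon 1: AUG Met / GUG Val — nonsynonymous.
Codon 2: ACU Thr / GGC Gly — nonsynonymous.
Codon 3: ACU Thr / ACU Thr — identical.
Codon 4: ACU Thr / ACU Thr — identical.
Codon 5: GAC Asp / GAU Asp — synonymous.
Codon 6: AAG Lys / AAG Lys — identical.
Codon 7: AGC Ser / AGC Ser — identical.
Codon 8: GGU Gly / GGC Gly — synonymous.
Codon 9: CAG Gln / CAG Gln — identical.
Synonymous differences: 2.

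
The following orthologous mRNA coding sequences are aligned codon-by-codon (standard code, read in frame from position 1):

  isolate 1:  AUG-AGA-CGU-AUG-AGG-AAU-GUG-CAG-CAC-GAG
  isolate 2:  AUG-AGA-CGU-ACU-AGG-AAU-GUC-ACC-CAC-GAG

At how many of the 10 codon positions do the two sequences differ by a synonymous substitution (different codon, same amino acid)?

1

Codon 1: AUG Met / AUG Met — identical.
Codon 2: AGA Arg / AGA Arg — identical.
Codon 3: CGU Arg / CGU Arg — identical.
Codon 4: AUG Met / ACU Thr — nonsynonymous.
Codon 5: AGG Arg / AGG Arg — identical.
Codon 6: AAU Asn / AAU Asn — identical.
Codon 7: GUG Val / GUC Val — synonymous.
Codon 8: CAG Gln / ACC Thr — nonsynonymous.
Codon 9: CAC His / CAC His — identical.
Codon 10: GAG Glu / GAG Glu — identical.
Synonymous differences: 1.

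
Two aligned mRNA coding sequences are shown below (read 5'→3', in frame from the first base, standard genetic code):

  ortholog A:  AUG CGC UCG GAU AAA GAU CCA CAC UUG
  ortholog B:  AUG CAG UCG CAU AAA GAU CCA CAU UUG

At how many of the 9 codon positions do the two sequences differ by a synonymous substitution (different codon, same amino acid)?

1

Codon 1: AUG Met / AUG Met — identical.
Codon 2: CGC Arg / CAG Gln — nonsynonymous.
Codon 3: UCG Ser / UCG Ser — identical.
Codon 4: GAU Asp / CAU His — nonsynonymous.
Codon 5: AAA Lys / AAA Lys — identical.
Codon 6: GAU Asp / GAU Asp — identical.
Codon 7: CCA Pro / CCA Pro — identical.
Codon 8: CAC His / CAU His — synonymous.
Codon 9: UUG Leu / UUG Leu — identical.
Synonymous differences: 1.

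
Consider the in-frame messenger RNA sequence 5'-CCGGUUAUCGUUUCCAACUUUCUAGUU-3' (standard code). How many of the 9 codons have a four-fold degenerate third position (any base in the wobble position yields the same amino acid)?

6

Codon 1 CCG (Pro): third position 4-fold.
Codon 2 GUU (Val): third position 4-fold.
Codon 3 AUC (Ile): third position 3-fold.
Codon 4 GUU (Val): third position 4-fold.
Codon 5 UCC (Ser): third position 4-fold.
Codon 6 AAC (Asn): third position 2-fold.
Codon 7 UUU (Phe): third position 2-fold.
Codon 8 CUA (Leu): third position 4-fold.
Codon 9 GUU (Val): third position 4-fold.
Four-fold degenerate third positions: 6.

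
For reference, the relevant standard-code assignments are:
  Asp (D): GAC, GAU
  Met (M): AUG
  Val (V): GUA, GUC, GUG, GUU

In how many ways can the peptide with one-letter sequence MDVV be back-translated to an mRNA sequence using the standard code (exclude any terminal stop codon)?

Met: 1 codon.
Asp: 2 codons.
Val: 4 codons.
Val: 4 codons.
1 × 2 × 4 × 4 = 32.

32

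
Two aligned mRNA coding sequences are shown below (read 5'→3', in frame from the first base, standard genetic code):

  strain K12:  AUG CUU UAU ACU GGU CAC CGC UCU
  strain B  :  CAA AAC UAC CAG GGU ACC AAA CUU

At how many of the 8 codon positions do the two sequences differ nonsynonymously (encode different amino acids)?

6

Codon 1: AUG Met / CAA Gln — nonsynonymous.
Codon 2: CUU Leu / AAC Asn — nonsynonymous.
Codon 3: UAU Tyr / UAC Tyr — synonymous.
Codon 4: ACU Thr / CAG Gln — nonsynonymous.
Codon 5: GGU Gly / GGU Gly — identical.
Codon 6: CAC His / ACC Thr — nonsynonymous.
Codon 7: CGC Arg / AAA Lys — nonsynonymous.
Codon 8: UCU Ser / CUU Leu — nonsynonymous.
Nonsynonymous differences: 6.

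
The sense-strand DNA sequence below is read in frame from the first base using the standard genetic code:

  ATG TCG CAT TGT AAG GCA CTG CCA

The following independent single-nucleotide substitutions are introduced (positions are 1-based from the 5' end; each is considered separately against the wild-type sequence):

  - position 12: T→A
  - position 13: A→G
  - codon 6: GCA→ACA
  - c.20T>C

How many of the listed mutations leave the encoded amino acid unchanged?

0

Codon 4: TGT (Cys) → TGA (Stop) — nonsense.
Codon 5: AAG (Lys) → GAG (Glu) — missense.
Codon 6: GCA (Ala) → ACA (Thr) — missense.
Codon 7: CTG (Leu) → CCG (Pro) — missense.
Synonymous: 0 of 4.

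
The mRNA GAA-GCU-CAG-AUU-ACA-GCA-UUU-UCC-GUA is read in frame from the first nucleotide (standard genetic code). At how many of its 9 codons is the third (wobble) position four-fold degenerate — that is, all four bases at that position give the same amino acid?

Codon 1 GAA (Glu): third position 2-fold.
Codon 2 GCU (Ala): third position 4-fold.
Codon 3 CAG (Gln): third position 2-fold.
Codon 4 AUU (Ile): third position 3-fold.
Codon 5 ACA (Thr): third position 4-fold.
Codon 6 GCA (Ala): third position 4-fold.
Codon 7 UUU (Phe): third position 2-fold.
Codon 8 UCC (Ser): third position 4-fold.
Codon 9 GUA (Val): third position 4-fold.
Four-fold degenerate third positions: 5.

5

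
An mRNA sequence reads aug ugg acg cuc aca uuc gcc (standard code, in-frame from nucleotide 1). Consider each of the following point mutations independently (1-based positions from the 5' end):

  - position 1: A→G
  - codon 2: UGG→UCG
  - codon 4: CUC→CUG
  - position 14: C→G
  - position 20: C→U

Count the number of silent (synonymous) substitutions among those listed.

1

Codon 1: AUG (Met) → GUG (Val) — missense.
Codon 2: UGG (Trp) → UCG (Ser) — missense.
Codon 4: CUC (Leu) → CUG (Leu) — synonymous.
Codon 5: ACA (Thr) → AGA (Arg) — missense.
Codon 7: GCC (Ala) → GUC (Val) — missense.
Synonymous: 1 of 5.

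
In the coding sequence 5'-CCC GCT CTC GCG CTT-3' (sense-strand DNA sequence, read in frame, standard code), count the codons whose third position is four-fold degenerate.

Codon 1 CCC (Pro): third position 4-fold.
Codon 2 GCT (Ala): third position 4-fold.
Codon 3 CTC (Leu): third position 4-fold.
Codon 4 GCG (Ala): third position 4-fold.
Codon 5 CTT (Leu): third position 4-fold.
Four-fold degenerate third positions: 5.

5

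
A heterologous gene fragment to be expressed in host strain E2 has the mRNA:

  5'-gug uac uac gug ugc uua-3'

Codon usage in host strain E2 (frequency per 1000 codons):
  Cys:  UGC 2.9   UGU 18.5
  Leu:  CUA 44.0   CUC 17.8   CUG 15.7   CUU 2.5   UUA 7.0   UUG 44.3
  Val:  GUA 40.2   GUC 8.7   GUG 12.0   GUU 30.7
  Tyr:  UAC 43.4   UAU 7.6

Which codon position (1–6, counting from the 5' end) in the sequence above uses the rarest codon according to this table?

Codon 1 GUG (Val): 12.0 per 1000.
Codon 2 UAC (Tyr): 43.4 per 1000.
Codon 3 UAC (Tyr): 43.4 per 1000.
Codon 4 GUG (Val): 12.0 per 1000.
Codon 5 UGC (Cys): 2.9 per 1000.
Codon 6 UUA (Leu): 7.0 per 1000.
Lowest frequency is 2.9 at codon 5.

5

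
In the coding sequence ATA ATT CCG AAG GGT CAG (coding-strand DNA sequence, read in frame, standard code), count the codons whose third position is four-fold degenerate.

2

Codon 1 ATA (Ile): third position 3-fold.
Codon 2 ATT (Ile): third position 3-fold.
Codon 3 CCG (Pro): third position 4-fold.
Codon 4 AAG (Lys): third position 2-fold.
Codon 5 GGT (Gly): third position 4-fold.
Codon 6 CAG (Gln): third position 2-fold.
Four-fold degenerate third positions: 2.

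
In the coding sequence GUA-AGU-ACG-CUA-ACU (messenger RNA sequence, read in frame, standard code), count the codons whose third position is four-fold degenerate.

4

Codon 1 GUA (Val): third position 4-fold.
Codon 2 AGU (Ser): third position 2-fold.
Codon 3 ACG (Thr): third position 4-fold.
Codon 4 CUA (Leu): third position 4-fold.
Codon 5 ACU (Thr): third position 4-fold.
Four-fold degenerate third positions: 4.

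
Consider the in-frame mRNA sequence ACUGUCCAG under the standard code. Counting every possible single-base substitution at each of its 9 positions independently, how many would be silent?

7

Codon 1 (ACU, Thr): 3 synonymous substitutions.
Codon 2 (GUC, Val): 3 synonymous substitutions.
Codon 3 (CAG, Gln): 1 synonymous substitution.
Total: 3 + 3 + 1 = 7.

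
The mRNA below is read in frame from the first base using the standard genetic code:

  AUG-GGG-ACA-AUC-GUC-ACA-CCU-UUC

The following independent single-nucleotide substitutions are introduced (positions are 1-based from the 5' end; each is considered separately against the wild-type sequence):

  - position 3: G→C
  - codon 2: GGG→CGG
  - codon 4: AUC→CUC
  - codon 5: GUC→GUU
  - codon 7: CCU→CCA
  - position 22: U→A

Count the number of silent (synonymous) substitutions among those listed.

Codon 1: AUG (Met) → AUC (Ile) — missense.
Codon 2: GGG (Gly) → CGG (Arg) — missense.
Codon 4: AUC (Ile) → CUC (Leu) — missense.
Codon 5: GUC (Val) → GUU (Val) — synonymous.
Codon 7: CCU (Pro) → CCA (Pro) — synonymous.
Codon 8: UUC (Phe) → AUC (Ile) — missense.
Synonymous: 2 of 6.

2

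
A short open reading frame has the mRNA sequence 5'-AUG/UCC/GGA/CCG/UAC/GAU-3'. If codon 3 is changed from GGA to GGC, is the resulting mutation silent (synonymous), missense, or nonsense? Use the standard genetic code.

silent

Position 9 falls in codon 3: GGA → Gly.
After the substitution the codon is GGC → Gly.
Both encode Gly, so the change is synonymous.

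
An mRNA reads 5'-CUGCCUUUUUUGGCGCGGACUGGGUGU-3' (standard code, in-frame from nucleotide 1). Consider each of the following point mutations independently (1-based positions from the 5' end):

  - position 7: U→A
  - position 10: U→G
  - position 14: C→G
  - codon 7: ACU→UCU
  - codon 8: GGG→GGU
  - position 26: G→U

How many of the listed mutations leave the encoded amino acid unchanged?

1

Codon 3: UUU (Phe) → AUU (Ile) — missense.
Codon 4: UUG (Leu) → GUG (Val) — missense.
Codon 5: GCG (Ala) → GGG (Gly) — missense.
Codon 7: ACU (Thr) → UCU (Ser) — missense.
Codon 8: GGG (Gly) → GGU (Gly) — synonymous.
Codon 9: UGU (Cys) → UUU (Phe) — missense.
Synonymous: 1 of 6.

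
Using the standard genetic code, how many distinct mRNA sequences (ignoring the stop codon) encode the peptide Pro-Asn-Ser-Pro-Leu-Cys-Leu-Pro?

55296

Pro: 4 codons.
Asn: 2 codons.
Ser: 6 codons.
Pro: 4 codons.
Leu: 6 codons.
Cys: 2 codons.
Leu: 6 codons.
Pro: 4 codons.
4 × 2 × 6 × 4 × 6 × 2 × 6 × 4 = 55296.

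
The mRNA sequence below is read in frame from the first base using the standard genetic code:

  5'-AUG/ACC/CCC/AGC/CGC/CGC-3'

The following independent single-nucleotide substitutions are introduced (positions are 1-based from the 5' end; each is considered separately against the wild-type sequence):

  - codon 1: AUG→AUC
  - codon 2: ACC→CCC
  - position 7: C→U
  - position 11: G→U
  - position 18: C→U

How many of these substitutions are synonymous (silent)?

1

Codon 1: AUG (Met) → AUC (Ile) — missense.
Codon 2: ACC (Thr) → CCC (Pro) — missense.
Codon 3: CCC (Pro) → UCC (Ser) — missense.
Codon 4: AGC (Ser) → AUC (Ile) — missense.
Codon 6: CGC (Arg) → CGU (Arg) — synonymous.
Synonymous: 1 of 5.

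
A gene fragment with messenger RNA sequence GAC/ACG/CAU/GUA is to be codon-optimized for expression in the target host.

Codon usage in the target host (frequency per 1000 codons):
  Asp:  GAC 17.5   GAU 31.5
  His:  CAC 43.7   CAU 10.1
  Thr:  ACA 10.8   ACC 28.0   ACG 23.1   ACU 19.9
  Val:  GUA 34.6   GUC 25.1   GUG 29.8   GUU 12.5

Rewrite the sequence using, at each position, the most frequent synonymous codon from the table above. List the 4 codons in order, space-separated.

GAU ACC CAC GUA

Codon 1 (Asp): best is GAU at 31.5.
Codon 2 (Thr): best is ACC at 28.0.
Codon 3 (His): best is CAC at 43.7.
Codon 4 (Val): best is GUA at 34.6.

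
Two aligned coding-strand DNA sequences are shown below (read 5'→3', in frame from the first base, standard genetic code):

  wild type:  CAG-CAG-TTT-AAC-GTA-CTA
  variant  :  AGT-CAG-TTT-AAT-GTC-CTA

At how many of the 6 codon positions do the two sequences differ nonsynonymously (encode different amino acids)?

Codon 1: CAG Gln / AGT Ser — nonsynonymous.
Codon 2: CAG Gln / CAG Gln — identical.
Codon 3: TTT Phe / TTT Phe — identical.
Codon 4: AAC Asn / AAT Asn — synonymous.
Codon 5: GTA Val / GTC Val — synonymous.
Codon 6: CTA Leu / CTA Leu — identical.
Nonsynonymous differences: 1.

1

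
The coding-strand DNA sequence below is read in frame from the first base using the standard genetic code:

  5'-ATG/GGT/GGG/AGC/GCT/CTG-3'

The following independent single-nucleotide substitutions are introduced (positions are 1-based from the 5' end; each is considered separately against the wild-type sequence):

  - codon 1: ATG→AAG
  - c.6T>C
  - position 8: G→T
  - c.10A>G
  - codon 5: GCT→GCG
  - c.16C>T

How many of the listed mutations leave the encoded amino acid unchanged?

3

Codon 1: ATG (Met) → AAG (Lys) — missense.
Codon 2: GGT (Gly) → GGC (Gly) — synonymous.
Codon 3: GGG (Gly) → GTG (Val) — missense.
Codon 4: AGC (Ser) → GGC (Gly) — missense.
Codon 5: GCT (Ala) → GCG (Ala) — synonymous.
Codon 6: CTG (Leu) → TTG (Leu) — synonymous.
Synonymous: 3 of 6.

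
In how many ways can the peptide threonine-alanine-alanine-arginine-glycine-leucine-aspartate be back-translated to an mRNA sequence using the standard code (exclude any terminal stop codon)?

Thr: 4 codons.
Ala: 4 codons.
Ala: 4 codons.
Arg: 6 codons.
Gly: 4 codons.
Leu: 6 codons.
Asp: 2 codons.
4 × 4 × 4 × 6 × 4 × 6 × 2 = 18432.

18432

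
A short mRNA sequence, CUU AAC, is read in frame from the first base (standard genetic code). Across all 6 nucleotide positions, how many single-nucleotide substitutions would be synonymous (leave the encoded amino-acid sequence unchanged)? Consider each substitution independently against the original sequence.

4

Codon 1 (CUU, Leu): 3 synonymous substitutions.
Codon 2 (AAC, Asn): 1 synonymous substitution.
Total: 3 + 1 = 4.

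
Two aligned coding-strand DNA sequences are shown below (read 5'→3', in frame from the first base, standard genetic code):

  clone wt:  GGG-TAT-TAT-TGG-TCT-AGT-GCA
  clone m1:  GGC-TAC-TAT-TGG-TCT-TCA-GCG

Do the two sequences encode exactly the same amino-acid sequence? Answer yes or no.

Codon 1: GGG Gly / GGC Gly — synonymous.
Codon 2: TAT Tyr / TAC Tyr — synonymous.
Codon 3: TAT Tyr / TAT Tyr — identical.
Codon 4: TGG Trp / TGG Trp — identical.
Codon 5: TCT Ser / TCT Ser — identical.
Codon 6: AGT Ser / TCA Ser — synonymous.
Codon 7: GCA Ala / GCG Ala — synonymous.
Nonsynonymous differences: 0 → same protein.

yes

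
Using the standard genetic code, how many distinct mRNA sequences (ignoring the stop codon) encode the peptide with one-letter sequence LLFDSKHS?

20736

Leu: 6 codons.
Leu: 6 codons.
Phe: 2 codons.
Asp: 2 codons.
Ser: 6 codons.
Lys: 2 codons.
His: 2 codons.
Ser: 6 codons.
6 × 6 × 2 × 2 × 6 × 2 × 2 × 6 = 20736.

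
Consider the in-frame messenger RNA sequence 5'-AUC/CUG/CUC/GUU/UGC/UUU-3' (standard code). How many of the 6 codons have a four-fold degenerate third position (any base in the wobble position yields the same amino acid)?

Codon 1 AUC (Ile): third position 3-fold.
Codon 2 CUG (Leu): third position 4-fold.
Codon 3 CUC (Leu): third position 4-fold.
Codon 4 GUU (Val): third position 4-fold.
Codon 5 UGC (Cys): third position 2-fold.
Codon 6 UUU (Phe): third position 2-fold.
Four-fold degenerate third positions: 3.

3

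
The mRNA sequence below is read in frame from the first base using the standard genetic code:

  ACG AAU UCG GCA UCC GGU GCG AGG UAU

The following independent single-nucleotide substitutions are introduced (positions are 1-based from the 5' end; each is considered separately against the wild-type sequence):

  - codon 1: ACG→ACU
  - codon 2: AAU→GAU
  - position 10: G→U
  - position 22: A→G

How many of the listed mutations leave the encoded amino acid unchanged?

1

Codon 1: ACG (Thr) → ACU (Thr) — synonymous.
Codon 2: AAU (Asn) → GAU (Asp) — missense.
Codon 4: GCA (Ala) → UCA (Ser) — missense.
Codon 8: AGG (Arg) → GGG (Gly) — missense.
Synonymous: 1 of 4.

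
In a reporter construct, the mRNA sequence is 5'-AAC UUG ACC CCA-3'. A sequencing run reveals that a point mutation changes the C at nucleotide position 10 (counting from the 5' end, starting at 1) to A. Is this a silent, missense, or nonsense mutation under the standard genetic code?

missense

Position 10 falls in codon 4: CCA → Pro.
After the substitution the codon is ACA → Thr.
Pro ≠ Thr, so this is a missense mutation.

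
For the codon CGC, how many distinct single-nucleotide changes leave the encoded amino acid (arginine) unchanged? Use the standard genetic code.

3

Position 1: none → 0 synonymous.
Position 2: none → 0 synonymous.
Position 3: CGT, CGA, CGG → 3 synonymous.
Total: 0 + 0 + 3 = 3.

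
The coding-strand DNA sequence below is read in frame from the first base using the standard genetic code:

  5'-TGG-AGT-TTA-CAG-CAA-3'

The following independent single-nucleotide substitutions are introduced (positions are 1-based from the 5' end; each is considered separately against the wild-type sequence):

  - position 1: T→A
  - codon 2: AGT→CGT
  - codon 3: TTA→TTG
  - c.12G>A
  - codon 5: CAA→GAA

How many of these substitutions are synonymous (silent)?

Codon 1: TGG (Trp) → AGG (Arg) — missense.
Codon 2: AGT (Ser) → CGT (Arg) — missense.
Codon 3: TTA (Leu) → TTG (Leu) — synonymous.
Codon 4: CAG (Gln) → CAA (Gln) — synonymous.
Codon 5: CAA (Gln) → GAA (Glu) — missense.
Synonymous: 2 of 5.

2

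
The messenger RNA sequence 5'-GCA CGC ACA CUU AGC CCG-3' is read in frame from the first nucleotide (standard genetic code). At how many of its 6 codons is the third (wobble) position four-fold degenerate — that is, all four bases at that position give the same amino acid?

5

Codon 1 GCA (Ala): third position 4-fold.
Codon 2 CGC (Arg): third position 4-fold.
Codon 3 ACA (Thr): third position 4-fold.
Codon 4 CUU (Leu): third position 4-fold.
Codon 5 AGC (Ser): third position 2-fold.
Codon 6 CCG (Pro): third position 4-fold.
Four-fold degenerate third positions: 5.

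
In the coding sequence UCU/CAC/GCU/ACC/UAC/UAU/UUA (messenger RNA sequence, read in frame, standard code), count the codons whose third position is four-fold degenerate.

Codon 1 UCU (Ser): third position 4-fold.
Codon 2 CAC (His): third position 2-fold.
Codon 3 GCU (Ala): third position 4-fold.
Codon 4 ACC (Thr): third position 4-fold.
Codon 5 UAC (Tyr): third position 2-fold.
Codon 6 UAU (Tyr): third position 2-fold.
Codon 7 UUA (Leu): third position 2-fold.
Four-fold degenerate third positions: 3.

3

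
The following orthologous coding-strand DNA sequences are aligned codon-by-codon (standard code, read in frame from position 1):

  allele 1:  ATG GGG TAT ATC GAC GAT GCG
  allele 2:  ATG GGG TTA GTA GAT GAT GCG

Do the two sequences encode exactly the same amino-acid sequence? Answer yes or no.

Codon 1: ATG Met / ATG Met — identical.
Codon 2: GGG Gly / GGG Gly — identical.
Codon 3: TAT Tyr / TTA Leu — nonsynonymous.
Codon 4: ATC Ile / GTA Val — nonsynonymous.
Codon 5: GAC Asp / GAT Asp — synonymous.
Codon 6: GAT Asp / GAT Asp — identical.
Codon 7: GCG Ala / GCG Ala — identical.
Nonsynonymous differences: 2 → different protein.

no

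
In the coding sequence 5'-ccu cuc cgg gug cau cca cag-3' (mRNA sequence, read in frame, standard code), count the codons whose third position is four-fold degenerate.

5

Codon 1 CCU (Pro): third position 4-fold.
Codon 2 CUC (Leu): third position 4-fold.
Codon 3 CGG (Arg): third position 4-fold.
Codon 4 GUG (Val): third position 4-fold.
Codon 5 CAU (His): third position 2-fold.
Codon 6 CCA (Pro): third position 4-fold.
Codon 7 CAG (Gln): third position 2-fold.
Four-fold degenerate third positions: 5.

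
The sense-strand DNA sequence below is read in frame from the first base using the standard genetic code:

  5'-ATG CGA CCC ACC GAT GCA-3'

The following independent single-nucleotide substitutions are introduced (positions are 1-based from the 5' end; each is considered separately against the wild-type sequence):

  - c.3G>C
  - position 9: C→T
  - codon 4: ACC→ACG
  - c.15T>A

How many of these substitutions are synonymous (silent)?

Codon 1: ATG (Met) → ATC (Ile) — missense.
Codon 3: CCC (Pro) → CCT (Pro) — synonymous.
Codon 4: ACC (Thr) → ACG (Thr) — synonymous.
Codon 5: GAT (Asp) → GAA (Glu) — missense.
Synonymous: 2 of 4.

2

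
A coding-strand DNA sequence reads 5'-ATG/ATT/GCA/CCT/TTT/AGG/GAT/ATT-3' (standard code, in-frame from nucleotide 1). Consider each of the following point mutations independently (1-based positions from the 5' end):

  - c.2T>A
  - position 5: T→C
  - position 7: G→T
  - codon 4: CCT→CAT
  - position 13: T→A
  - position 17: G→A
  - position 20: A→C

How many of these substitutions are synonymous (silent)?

Codon 1: ATG (Met) → AAG (Lys) — missense.
Codon 2: ATT (Ile) → ACT (Thr) — missense.
Codon 3: GCA (Ala) → TCA (Ser) — missense.
Codon 4: CCT (Pro) → CAT (His) — missense.
Codon 5: TTT (Phe) → ATT (Ile) — missense.
Codon 6: AGG (Arg) → AAG (Lys) — missense.
Codon 7: GAT (Asp) → GCT (Ala) — missense.
Synonymous: 0 of 7.

0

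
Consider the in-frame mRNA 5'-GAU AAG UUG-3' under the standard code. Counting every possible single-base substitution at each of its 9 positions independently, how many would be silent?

Codon 1 (GAU, Asp): 1 synonymous substitution.
Codon 2 (AAG, Lys): 1 synonymous substitution.
Codon 3 (UUG, Leu): 2 synonymous substitutions.
Total: 1 + 1 + 2 = 4.

4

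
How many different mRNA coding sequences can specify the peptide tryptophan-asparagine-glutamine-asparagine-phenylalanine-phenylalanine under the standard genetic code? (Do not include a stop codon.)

Trp: 1 codon.
Asn: 2 codons.
Gln: 2 codons.
Asn: 2 codons.
Phe: 2 codons.
Phe: 2 codons.
1 × 2 × 2 × 2 × 2 × 2 = 32.

32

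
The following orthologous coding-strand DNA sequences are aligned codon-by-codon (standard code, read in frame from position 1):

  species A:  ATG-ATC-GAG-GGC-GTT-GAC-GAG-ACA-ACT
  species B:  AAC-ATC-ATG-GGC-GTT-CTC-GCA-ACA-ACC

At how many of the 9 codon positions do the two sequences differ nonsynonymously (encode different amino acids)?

4

Codon 1: ATG Met / AAC Asn — nonsynonymous.
Codon 2: ATC Ile / ATC Ile — identical.
Codon 3: GAG Glu / ATG Met — nonsynonymous.
Codon 4: GGC Gly / GGC Gly — identical.
Codon 5: GTT Val / GTT Val — identical.
Codon 6: GAC Asp / CTC Leu — nonsynonymous.
Codon 7: GAG Glu / GCA Ala — nonsynonymous.
Codon 8: ACA Thr / ACA Thr — identical.
Codon 9: ACT Thr / ACC Thr — synonymous.
Nonsynonymous differences: 4.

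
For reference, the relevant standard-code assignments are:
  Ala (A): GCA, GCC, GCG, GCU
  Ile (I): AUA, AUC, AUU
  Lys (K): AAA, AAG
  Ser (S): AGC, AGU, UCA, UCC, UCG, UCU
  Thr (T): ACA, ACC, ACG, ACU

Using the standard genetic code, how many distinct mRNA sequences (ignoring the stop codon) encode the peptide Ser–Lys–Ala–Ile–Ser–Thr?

Ser: 6 codons.
Lys: 2 codons.
Ala: 4 codons.
Ile: 3 codons.
Ser: 6 codons.
Thr: 4 codons.
6 × 2 × 4 × 3 × 6 × 4 = 3456.

3456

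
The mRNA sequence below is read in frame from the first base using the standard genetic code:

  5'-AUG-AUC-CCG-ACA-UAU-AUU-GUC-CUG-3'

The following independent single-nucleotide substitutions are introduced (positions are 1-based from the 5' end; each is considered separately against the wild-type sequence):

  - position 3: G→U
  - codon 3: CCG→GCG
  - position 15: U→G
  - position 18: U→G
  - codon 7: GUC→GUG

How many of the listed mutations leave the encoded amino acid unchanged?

Codon 1: AUG (Met) → AUU (Ile) — missense.
Codon 3: CCG (Pro) → GCG (Ala) — missense.
Codon 5: UAU (Tyr) → UAG (Stop) — nonsense.
Codon 6: AUU (Ile) → AUG (Met) — missense.
Codon 7: GUC (Val) → GUG (Val) — synonymous.
Synonymous: 1 of 5.

1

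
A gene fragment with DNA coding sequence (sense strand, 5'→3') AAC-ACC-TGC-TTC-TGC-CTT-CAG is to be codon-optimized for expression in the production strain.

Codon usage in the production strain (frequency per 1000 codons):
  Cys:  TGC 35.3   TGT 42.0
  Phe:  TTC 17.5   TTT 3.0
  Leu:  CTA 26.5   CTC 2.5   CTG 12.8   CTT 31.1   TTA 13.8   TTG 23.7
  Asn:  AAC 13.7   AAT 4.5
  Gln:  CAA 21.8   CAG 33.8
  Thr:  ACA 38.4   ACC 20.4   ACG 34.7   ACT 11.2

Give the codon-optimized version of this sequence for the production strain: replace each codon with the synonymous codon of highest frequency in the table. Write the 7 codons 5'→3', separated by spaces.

AAC ACA TGT TTC TGT CTT CAG

Codon 1 (Asn): best is AAC at 13.7.
Codon 2 (Thr): best is ACA at 38.4.
Codon 3 (Cys): best is TGT at 42.0.
Codon 4 (Phe): best is TTC at 17.5.
Codon 5 (Cys): best is TGT at 42.0.
Codon 6 (Leu): best is CTT at 31.1.
Codon 7 (Gln): best is CAG at 33.8.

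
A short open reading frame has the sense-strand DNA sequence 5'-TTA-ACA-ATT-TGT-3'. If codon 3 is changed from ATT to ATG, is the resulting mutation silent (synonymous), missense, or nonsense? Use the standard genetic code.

Position 9 falls in codon 3: ATT → Ile.
After the substitution the codon is ATG → Met.
Ile ≠ Met, so this is a missense mutation.

missense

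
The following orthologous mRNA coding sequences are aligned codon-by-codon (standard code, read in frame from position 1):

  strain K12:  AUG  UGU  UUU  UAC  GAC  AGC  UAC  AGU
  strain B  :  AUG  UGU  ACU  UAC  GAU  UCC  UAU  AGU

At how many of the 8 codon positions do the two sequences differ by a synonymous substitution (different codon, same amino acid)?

3

Codon 1: AUG Met / AUG Met — identical.
Codon 2: UGU Cys / UGU Cys — identical.
Codon 3: UUU Phe / ACU Thr — nonsynonymous.
Codon 4: UAC Tyr / UAC Tyr — identical.
Codon 5: GAC Asp / GAU Asp — synonymous.
Codon 6: AGC Ser / UCC Ser — synonymous.
Codon 7: UAC Tyr / UAU Tyr — synonymous.
Codon 8: AGU Ser / AGU Ser — identical.
Synonymous differences: 3.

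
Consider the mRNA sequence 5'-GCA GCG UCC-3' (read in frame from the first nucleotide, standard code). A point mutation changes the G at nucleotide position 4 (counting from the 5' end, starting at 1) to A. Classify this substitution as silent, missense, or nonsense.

Position 4 falls in codon 2: GCG → Ala.
After the substitution the codon is ACG → Thr.
Ala ≠ Thr, so this is a missense mutation.

missense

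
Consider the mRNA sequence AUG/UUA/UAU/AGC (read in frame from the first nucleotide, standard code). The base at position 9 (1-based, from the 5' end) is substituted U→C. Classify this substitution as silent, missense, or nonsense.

Position 9 falls in codon 3: UAU → Tyr.
After the substitution the codon is UAC → Tyr.
Both encode Tyr, so the change is synonymous.

silent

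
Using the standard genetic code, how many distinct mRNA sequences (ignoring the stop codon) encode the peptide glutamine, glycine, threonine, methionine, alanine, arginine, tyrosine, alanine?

Gln: 2 codons.
Gly: 4 codons.
Thr: 4 codons.
Met: 1 codon.
Ala: 4 codons.
Arg: 6 codons.
Tyr: 2 codons.
Ala: 4 codons.
2 × 4 × 4 × 1 × 4 × 6 × 2 × 4 = 6144.

6144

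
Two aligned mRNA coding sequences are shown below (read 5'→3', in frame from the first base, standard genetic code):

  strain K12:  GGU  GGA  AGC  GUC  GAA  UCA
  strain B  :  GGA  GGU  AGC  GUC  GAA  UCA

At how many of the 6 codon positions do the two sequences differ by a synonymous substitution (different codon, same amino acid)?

2

Codon 1: GGU Gly / GGA Gly — synonymous.
Codon 2: GGA Gly / GGU Gly — synonymous.
Codon 3: AGC Ser / AGC Ser — identical.
Codon 4: GUC Val / GUC Val — identical.
Codon 5: GAA Glu / GAA Glu — identical.
Codon 6: UCA Ser / UCA Ser — identical.
Synonymous differences: 2.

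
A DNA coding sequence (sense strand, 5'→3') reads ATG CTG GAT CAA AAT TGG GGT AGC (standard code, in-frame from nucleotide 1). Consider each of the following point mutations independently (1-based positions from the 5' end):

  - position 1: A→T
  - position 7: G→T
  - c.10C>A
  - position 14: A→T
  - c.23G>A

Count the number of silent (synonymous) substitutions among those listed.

0

Codon 1: ATG (Met) → TTG (Leu) — missense.
Codon 3: GAT (Asp) → TAT (Tyr) — missense.
Codon 4: CAA (Gln) → AAA (Lys) — missense.
Codon 5: AAT (Asn) → ATT (Ile) — missense.
Codon 8: AGC (Ser) → AAC (Asn) — missense.
Synonymous: 0 of 5.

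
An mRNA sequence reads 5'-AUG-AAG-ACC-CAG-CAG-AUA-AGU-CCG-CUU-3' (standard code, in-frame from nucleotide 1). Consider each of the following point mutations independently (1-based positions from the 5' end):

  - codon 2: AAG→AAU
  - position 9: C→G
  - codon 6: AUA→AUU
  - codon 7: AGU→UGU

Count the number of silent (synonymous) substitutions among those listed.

2

Codon 2: AAG (Lys) → AAU (Asn) — missense.
Codon 3: ACC (Thr) → ACG (Thr) — synonymous.
Codon 6: AUA (Ile) → AUU (Ile) — synonymous.
Codon 7: AGU (Ser) → UGU (Cys) — missense.
Synonymous: 2 of 4.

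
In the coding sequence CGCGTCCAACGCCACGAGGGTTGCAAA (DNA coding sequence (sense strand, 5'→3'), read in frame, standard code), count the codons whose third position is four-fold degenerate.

Codon 1 CGC (Arg): third position 4-fold.
Codon 2 GTC (Val): third position 4-fold.
Codon 3 CAA (Gln): third position 2-fold.
Codon 4 CGC (Arg): third position 4-fold.
Codon 5 CAC (His): third position 2-fold.
Codon 6 GAG (Glu): third position 2-fold.
Codon 7 GGT (Gly): third position 4-fold.
Codon 8 TGC (Cys): third position 2-fold.
Codon 9 AAA (Lys): third position 2-fold.
Four-fold degenerate third positions: 4.

4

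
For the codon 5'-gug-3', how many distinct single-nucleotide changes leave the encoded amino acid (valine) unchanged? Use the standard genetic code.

Position 1: none → 0 synonymous.
Position 2: none → 0 synonymous.
Position 3: GUU, GUC, GUA → 3 synonymous.
Total: 0 + 0 + 3 = 3.

3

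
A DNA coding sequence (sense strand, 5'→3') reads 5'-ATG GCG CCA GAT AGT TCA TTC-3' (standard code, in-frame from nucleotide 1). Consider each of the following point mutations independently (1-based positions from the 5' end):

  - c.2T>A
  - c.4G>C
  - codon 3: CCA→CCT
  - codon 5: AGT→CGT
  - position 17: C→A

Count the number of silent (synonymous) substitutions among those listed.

Codon 1: ATG (Met) → AAG (Lys) — missense.
Codon 2: GCG (Ala) → CCG (Pro) — missense.
Codon 3: CCA (Pro) → CCT (Pro) — synonymous.
Codon 5: AGT (Ser) → CGT (Arg) — missense.
Codon 6: TCA (Ser) → TAA (Stop) — nonsense.
Synonymous: 1 of 5.

1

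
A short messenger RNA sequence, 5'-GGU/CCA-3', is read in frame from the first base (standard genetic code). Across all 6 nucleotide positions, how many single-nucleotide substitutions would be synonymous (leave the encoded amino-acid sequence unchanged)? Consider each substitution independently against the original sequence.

Codon 1 (GGU, Gly): 3 synonymous substitutions.
Codon 2 (CCA, Pro): 3 synonymous substitutions.
Total: 3 + 3 = 6.

6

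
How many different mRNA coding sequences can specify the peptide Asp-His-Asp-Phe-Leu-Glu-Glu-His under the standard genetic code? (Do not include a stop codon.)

768

Asp: 2 codons.
His: 2 codons.
Asp: 2 codons.
Phe: 2 codons.
Leu: 6 codons.
Glu: 2 codons.
Glu: 2 codons.
His: 2 codons.
2 × 2 × 2 × 2 × 6 × 2 × 2 × 2 = 768.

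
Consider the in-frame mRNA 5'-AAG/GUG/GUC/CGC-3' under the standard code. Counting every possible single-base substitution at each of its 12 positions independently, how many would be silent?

10

Codon 1 (AAG, Lys): 1 synonymous substitution.
Codon 2 (GUG, Val): 3 synonymous substitutions.
Codon 3 (GUC, Val): 3 synonymous substitutions.
Codon 4 (CGC, Arg): 3 synonymous substitutions.
Total: 1 + 3 + 3 + 3 = 10.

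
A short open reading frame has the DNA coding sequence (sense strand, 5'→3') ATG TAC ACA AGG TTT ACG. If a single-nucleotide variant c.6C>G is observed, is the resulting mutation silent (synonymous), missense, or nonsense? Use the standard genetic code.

nonsense

Position 6 falls in codon 2: TAC → Tyr.
After the substitution the codon is TAG → Stop.
The new codon is a stop codon, so this is a nonsense mutation.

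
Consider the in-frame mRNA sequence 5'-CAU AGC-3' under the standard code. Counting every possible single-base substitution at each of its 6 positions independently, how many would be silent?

2

Codon 1 (CAU, His): 1 synonymous substitution.
Codon 2 (AGC, Ser): 1 synonymous substitution.
Total: 1 + 1 = 2.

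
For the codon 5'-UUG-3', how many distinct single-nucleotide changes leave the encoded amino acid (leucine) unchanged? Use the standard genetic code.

2

Position 1: CUG → 1 synonymous.
Position 2: none → 0 synonymous.
Position 3: UUA → 1 synonymous.
Total: 1 + 0 + 1 = 2.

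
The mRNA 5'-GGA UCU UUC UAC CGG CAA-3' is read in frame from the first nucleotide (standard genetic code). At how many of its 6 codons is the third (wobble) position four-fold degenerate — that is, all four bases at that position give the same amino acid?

Codon 1 GGA (Gly): third position 4-fold.
Codon 2 UCU (Ser): third position 4-fold.
Codon 3 UUC (Phe): third position 2-fold.
Codon 4 UAC (Tyr): third position 2-fold.
Codon 5 CGG (Arg): third position 4-fold.
Codon 6 CAA (Gln): third position 2-fold.
Four-fold degenerate third positions: 3.

3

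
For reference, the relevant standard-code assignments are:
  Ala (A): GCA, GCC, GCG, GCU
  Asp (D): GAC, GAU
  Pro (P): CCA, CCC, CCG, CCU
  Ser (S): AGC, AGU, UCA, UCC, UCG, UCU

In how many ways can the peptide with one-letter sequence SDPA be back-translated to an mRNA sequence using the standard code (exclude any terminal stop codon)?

192

Ser: 6 codons.
Asp: 2 codons.
Pro: 4 codons.
Ala: 4 codons.
6 × 2 × 4 × 4 = 192.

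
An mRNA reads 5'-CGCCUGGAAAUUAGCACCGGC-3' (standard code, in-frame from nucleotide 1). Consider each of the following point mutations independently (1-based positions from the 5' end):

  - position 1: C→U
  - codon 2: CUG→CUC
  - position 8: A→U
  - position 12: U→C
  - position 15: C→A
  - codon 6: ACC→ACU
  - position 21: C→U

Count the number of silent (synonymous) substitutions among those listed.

4

Codon 1: CGC (Arg) → UGC (Cys) — missense.
Codon 2: CUG (Leu) → CUC (Leu) — synonymous.
Codon 3: GAA (Glu) → GUA (Val) — missense.
Codon 4: AUU (Ile) → AUC (Ile) — synonymous.
Codon 5: AGC (Ser) → AGA (Arg) — missense.
Codon 6: ACC (Thr) → ACU (Thr) — synonymous.
Codon 7: GGC (Gly) → GGU (Gly) — synonymous.
Synonymous: 4 of 7.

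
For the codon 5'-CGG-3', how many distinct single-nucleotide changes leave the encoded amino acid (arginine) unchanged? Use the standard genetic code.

Position 1: AGG → 1 synonymous.
Position 2: none → 0 synonymous.
Position 3: CGU, CGC, CGA → 3 synonymous.
Total: 1 + 0 + 3 = 4.

4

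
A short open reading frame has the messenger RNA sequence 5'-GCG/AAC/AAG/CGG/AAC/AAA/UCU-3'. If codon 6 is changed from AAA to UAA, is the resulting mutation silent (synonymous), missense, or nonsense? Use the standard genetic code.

nonsense

Position 16 falls in codon 6: AAA → Lys.
After the substitution the codon is UAA → Stop.
The new codon is a stop codon, so this is a nonsense mutation.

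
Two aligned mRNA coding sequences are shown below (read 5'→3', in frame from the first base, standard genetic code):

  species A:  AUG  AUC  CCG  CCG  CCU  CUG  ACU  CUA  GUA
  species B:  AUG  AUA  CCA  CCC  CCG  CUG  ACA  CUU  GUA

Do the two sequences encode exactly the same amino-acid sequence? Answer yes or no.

yes

Codon 1: AUG Met / AUG Met — identical.
Codon 2: AUC Ile / AUA Ile — synonymous.
Codon 3: CCG Pro / CCA Pro — synonymous.
Codon 4: CCG Pro / CCC Pro — synonymous.
Codon 5: CCU Pro / CCG Pro — synonymous.
Codon 6: CUG Leu / CUG Leu — identical.
Codon 7: ACU Thr / ACA Thr — synonymous.
Codon 8: CUA Leu / CUU Leu — synonymous.
Codon 9: GUA Val / GUA Val — identical.
Nonsynonymous differences: 0 → same protein.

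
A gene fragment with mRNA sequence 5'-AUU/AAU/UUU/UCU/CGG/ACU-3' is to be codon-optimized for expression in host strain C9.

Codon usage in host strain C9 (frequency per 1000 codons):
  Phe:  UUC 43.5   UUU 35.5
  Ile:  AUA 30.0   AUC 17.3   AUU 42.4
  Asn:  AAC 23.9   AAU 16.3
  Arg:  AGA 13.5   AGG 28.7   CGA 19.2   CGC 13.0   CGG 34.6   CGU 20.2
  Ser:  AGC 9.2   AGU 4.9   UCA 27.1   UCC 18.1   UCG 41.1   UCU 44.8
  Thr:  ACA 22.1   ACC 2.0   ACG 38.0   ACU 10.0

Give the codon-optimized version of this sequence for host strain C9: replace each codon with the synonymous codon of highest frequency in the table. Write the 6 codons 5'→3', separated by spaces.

AUU AAC UUC UCU CGG ACG

Codon 1 (Ile): best is AUU at 42.4.
Codon 2 (Asn): best is AAC at 23.9.
Codon 3 (Phe): best is UUC at 43.5.
Codon 4 (Ser): best is UCU at 44.8.
Codon 5 (Arg): best is CGG at 34.6.
Codon 6 (Thr): best is ACG at 38.0.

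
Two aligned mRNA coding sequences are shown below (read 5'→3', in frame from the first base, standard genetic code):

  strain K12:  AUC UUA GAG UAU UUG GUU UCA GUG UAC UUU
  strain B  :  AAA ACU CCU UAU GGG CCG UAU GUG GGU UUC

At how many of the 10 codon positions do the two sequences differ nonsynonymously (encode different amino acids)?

7

Codon 1: AUC Ile / AAA Lys — nonsynonymous.
Codon 2: UUA Leu / ACU Thr — nonsynonymous.
Codon 3: GAG Glu / CCU Pro — nonsynonymous.
Codon 4: UAU Tyr / UAU Tyr — identical.
Codon 5: UUG Leu / GGG Gly — nonsynonymous.
Codon 6: GUU Val / CCG Pro — nonsynonymous.
Codon 7: UCA Ser / UAU Tyr — nonsynonymous.
Codon 8: GUG Val / GUG Val — identical.
Codon 9: UAC Tyr / GGU Gly — nonsynonymous.
Codon 10: UUU Phe / UUC Phe — synonymous.
Nonsynonymous differences: 7.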